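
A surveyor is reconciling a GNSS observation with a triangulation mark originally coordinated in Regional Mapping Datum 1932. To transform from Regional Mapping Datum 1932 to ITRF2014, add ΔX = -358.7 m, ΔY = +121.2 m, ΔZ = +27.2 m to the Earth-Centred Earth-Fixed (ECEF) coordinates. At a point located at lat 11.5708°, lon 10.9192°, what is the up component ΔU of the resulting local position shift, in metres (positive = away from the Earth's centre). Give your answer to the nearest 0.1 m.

At φ = 11.5708°, λ = 10.9192°: sin φ = 0.200579, cos φ = 0.979678, sin λ = 0.189424, cos λ = 0.981895.
ΔU = cos φ cos λ·ΔX + cos φ sin λ·ΔY + sin φ·ΔZ = (0.979678)(0.981895)(-358.7) + (0.979678)(0.189424)(121.2) + (0.200579)(27.2) = -317.10 m.

ΔU = -317.1 m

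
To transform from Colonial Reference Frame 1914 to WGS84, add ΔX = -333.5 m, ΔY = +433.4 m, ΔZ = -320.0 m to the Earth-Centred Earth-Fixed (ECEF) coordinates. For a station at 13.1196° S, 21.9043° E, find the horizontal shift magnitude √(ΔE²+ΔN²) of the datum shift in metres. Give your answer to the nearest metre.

630 m

The local east axis at (φ, λ) is (−sin λ, cos λ, 0), so ΔE = −sin(21.9043°)·(-333.5) + cos(21.9043°)·433.4 = 526.53 m.
The local north axis is (−sin φ cos λ, −sin φ sin λ, cos φ), giving ΔN = -70.234 + 36.700 − 311.647 = -345.18 m.
Horizontal magnitude = √(ΔE² + ΔN²) = √(526.53² + (-345.18)²) = 629.59 m.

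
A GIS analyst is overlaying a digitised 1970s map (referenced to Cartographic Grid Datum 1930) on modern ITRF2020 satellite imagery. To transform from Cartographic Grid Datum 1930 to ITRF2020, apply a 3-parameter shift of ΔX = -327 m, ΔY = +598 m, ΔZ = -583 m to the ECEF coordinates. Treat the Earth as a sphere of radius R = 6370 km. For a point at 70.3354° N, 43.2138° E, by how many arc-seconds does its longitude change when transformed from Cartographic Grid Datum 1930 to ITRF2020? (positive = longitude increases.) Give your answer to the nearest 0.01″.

Δλ = 63.48″

sin φ = 0.941679, cos φ = 0.336514, sin λ = 0.684723, cos λ = 0.728804.
East component: ΔE = −sin λ·ΔX + cos λ·ΔY = −(0.684723)(-327) + (0.728804)(598) = 659.73 m.
1° of latitude spans πR/180 = 111177 m; at latitude φ, 1° of longitude spans that × cos φ = 37412.7 m, so Δλ = 659.73 / 37412.7 × 3600 = 63.482″.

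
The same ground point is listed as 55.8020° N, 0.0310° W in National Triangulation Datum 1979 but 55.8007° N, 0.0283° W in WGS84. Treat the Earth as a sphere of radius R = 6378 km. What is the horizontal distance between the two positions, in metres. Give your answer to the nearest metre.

Δφ = 55.8007° − 55.8020° = -0.0013°; Δλ = -0.0283° − -0.0310° = +0.0027°.
1° along a meridian = πR/180 = 111317 m.
ΔN = Δφ × 111317 = -144.7 m; ΔE = Δλ × 111317 × cos(55.8020°) = +0.0027 × 111317 × 0.562055 = 168.9 m.
Distance = √(ΔE² + ΔN²) = √(168.9² + (-144.7)²) = 222.4 m.

222 m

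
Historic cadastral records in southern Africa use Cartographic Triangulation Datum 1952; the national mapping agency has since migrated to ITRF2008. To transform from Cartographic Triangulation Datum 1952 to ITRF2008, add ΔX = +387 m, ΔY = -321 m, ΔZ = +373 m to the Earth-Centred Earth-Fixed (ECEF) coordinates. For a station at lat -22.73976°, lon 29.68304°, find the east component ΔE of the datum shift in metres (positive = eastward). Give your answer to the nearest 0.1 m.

ΔE = -470.5 m

The local east axis at (φ, λ) is (−sin λ, cos λ, 0), so ΔE = −sin(29.68304°)·387 + cos(29.68304°)·(-321) = -470.52 m.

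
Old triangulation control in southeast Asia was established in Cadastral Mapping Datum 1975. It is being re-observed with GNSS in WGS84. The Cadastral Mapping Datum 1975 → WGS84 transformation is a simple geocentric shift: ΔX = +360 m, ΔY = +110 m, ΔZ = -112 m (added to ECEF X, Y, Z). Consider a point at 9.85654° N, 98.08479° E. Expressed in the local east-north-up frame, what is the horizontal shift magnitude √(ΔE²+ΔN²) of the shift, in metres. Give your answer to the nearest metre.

The local east axis at (φ, λ) is (−sin λ, cos λ, 0), so ΔE = −sin(98.08479°)·360 + cos(98.08479°)·110 = -371.89 m.
The local north axis is (−sin φ cos λ, −sin φ sin λ, cos φ), giving ΔN = 8.667 − 18.643 − 110.347 = -120.32 m.
Horizontal magnitude = √(ΔE² + ΔN²) = √((-371.89)² + (-120.32)²) = 390.87 m.

391 m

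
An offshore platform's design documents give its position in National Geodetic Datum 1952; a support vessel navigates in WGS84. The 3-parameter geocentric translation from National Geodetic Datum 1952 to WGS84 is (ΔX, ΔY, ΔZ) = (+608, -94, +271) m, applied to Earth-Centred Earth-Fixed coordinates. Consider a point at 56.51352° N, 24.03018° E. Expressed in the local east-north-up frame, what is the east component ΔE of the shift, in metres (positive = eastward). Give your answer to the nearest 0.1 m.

At φ = 56.51352°, λ = 24.03018°: sin φ = 0.834016, cos φ = 0.551740, sin λ = 0.407218, cos λ = 0.913331.
ΔE = −sin λ·ΔX + cos λ·ΔY = −(0.407218)·(608) + (0.913331)·(-94) = -333.44 m.

ΔE = -333.4 m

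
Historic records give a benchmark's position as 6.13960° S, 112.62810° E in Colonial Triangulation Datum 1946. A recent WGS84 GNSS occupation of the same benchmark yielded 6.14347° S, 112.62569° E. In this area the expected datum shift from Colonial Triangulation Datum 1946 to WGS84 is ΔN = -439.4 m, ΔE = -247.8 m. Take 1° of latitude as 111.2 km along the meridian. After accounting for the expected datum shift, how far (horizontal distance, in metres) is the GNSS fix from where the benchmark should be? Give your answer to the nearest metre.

Observed coordinate differences: Δφ = -0.00387°, Δλ = -0.00241°.
Converting to metres (1° lat = 111200 m, cos φ = 0.994264): observed ΔN = -430.3 m, observed ΔE = -266.5 m.
Subtracting the expected shift leaves a residual of -430.3 − (-439.4) = 9.1 m north and -266.5 − (-247.8) = -18.7 m east.
Residual distance = √(9.1² + (-18.7)²) = 20.7 m.

21 m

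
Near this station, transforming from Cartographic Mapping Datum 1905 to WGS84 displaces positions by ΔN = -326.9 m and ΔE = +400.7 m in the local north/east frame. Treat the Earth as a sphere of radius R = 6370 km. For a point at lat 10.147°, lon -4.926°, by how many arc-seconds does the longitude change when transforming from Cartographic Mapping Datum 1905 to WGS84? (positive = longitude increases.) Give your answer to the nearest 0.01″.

At latitude 10.147°, cos φ = 0.984359.
One radian of longitude at latitude φ spans R cos φ, so Δλ = ΔE / (R cos φ) = 400.7 / (6370000 × 0.984359) = 6.3904e-05 rad = 13.181″.

Δλ = 13.18″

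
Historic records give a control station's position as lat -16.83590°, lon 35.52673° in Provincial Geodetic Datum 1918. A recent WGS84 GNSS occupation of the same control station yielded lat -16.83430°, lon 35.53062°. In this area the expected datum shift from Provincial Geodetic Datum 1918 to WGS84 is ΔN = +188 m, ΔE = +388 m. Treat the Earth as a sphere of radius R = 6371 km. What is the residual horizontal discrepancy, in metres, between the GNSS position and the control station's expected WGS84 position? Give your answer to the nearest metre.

Observed coordinate differences: Δφ = +0.00160°, Δλ = +0.00389°.
Converting to metres (1° lat = 111195 m, cos φ = 0.957138): observed ΔN = 177.9 m, observed ΔE = 414.0 m.
Subtracting the expected shift leaves a residual of 177.9 − (188) = -10.1 m north and 414.0 − (388) = 26.0 m east.
Residual distance = √((-10.1)² + 26.0²) = 27.9 m.

28 m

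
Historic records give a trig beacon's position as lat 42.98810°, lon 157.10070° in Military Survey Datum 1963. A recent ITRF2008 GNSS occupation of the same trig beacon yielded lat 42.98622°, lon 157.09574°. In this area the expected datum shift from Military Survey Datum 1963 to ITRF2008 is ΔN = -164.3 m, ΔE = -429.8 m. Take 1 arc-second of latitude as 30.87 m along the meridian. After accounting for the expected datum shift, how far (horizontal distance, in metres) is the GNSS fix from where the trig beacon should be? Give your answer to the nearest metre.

52 m

Observed coordinate differences: Δφ = -0.00188°, Δλ = -0.00496°.
Converting to metres (1° lat = 111132 m, cos φ = 0.731495): observed ΔN = -208.9 m, observed ΔE = -403.2 m.
Subtracting the expected shift leaves a residual of -208.9 − (-164.3) = -44.6 m north and -403.2 − (-429.8) = 26.6 m east.
Residual distance = √((-44.6)² + 26.6²) = 51.9 m.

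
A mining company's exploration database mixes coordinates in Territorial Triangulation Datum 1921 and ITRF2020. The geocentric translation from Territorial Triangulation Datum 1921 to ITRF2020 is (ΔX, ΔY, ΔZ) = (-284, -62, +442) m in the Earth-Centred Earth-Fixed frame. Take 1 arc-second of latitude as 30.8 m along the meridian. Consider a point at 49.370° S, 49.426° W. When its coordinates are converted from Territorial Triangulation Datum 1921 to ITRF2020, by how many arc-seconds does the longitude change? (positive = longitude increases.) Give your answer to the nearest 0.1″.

sin φ = -0.758930, cos φ = 0.651172, sin λ = -0.759567, cos λ = 0.650430.
East component: ΔE = −sin λ·ΔX + cos λ·ΔY = −(-0.759567)(-284) + (0.650430)(-62) = -256.04 m.
1° of latitude spans 3600 × 30.80 = 110880 m; at latitude φ, 1° of longitude spans that × cos φ = 72201.9 m, so Δλ = -256.04 / 72201.9 × 3600 = -12.766″.

Δλ = -12.8″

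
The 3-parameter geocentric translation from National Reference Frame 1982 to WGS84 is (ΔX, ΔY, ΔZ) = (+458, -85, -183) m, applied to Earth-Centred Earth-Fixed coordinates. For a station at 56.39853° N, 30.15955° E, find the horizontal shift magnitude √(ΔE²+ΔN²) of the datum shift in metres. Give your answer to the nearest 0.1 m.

498.6 m

The local east axis at (φ, λ) is (−sin λ, cos λ, 0), so ΔE = −sin(30.15955°)·458 + cos(30.15955°)·(-85) = -303.60 m.
The local north axis is (−sin φ cos λ, −sin φ sin λ, cos φ), giving ΔN = -329.832 + 35.569 − 101.275 = -395.54 m.
Horizontal magnitude = √(ΔE² + ΔN²) = √((-303.60)² + (-395.54)²) = 498.62 m.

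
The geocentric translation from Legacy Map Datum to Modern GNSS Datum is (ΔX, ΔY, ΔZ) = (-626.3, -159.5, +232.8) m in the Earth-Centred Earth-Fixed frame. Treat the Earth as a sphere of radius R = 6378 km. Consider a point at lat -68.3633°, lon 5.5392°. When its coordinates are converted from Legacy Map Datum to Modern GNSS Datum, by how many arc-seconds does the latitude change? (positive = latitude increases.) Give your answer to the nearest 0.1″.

Δφ = -16.4″

sin φ = -0.929540, cos φ = 0.368720, sin λ = 0.096527, cos λ = 0.995330.
North component: ΔN = −sin φ cos λ·ΔX − sin φ sin λ·ΔY + cos φ·ΔZ = −(-0.929540)(0.995330)(-626.3) − (-0.929540)(0.096527)(-159.5) + (0.368720)(232.8) = -507.93 m.
1° of latitude spans πR/180 = 111317 m, so Δφ = -507.93 / 111317 × 3600 = -16.426″.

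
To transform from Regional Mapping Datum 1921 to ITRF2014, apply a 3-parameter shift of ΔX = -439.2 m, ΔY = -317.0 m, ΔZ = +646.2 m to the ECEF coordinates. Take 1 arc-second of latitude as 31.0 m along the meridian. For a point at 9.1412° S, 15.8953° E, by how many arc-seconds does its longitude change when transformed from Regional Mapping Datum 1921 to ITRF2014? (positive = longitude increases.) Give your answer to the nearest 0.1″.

sin φ = -0.158868, cos φ = 0.987300, sin λ = 0.273880, cos λ = 0.961764.
East component: ΔE = −sin λ·ΔX + cos λ·ΔY = −(0.273880)(-439.2) + (0.961764)(-317.0) = -184.59 m.
1° of latitude spans 3600 × 31.00 = 111600 m; at latitude φ, 1° of longitude spans that × cos φ = 110182.7 m, so Δλ = -184.59 / 110182.7 × 3600 = -6.031″.

Δλ = -6.0″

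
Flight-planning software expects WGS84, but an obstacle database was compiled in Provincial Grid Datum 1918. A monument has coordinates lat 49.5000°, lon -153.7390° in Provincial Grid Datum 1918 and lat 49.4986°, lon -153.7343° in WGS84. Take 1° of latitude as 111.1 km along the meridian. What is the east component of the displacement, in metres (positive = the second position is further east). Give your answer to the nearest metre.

Δφ = 49.4986° − 49.5000° = -0.0014°; Δλ = -153.7343° − -153.7390° = +0.0047°.
ΔN = Δφ × 111100 = -155.5 m; ΔE = Δλ × 111100 × cos(49.5000°) = +0.0047 × 111100 × 0.649448 = 339.1 m.

ΔE = 339 m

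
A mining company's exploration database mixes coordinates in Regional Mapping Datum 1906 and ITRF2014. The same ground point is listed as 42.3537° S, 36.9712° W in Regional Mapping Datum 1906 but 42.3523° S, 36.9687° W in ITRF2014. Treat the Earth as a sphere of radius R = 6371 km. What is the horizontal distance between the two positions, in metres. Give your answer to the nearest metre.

258 m

Δφ = -42.3523° − -42.3537° = +0.0014°; Δλ = -36.9687° − -36.9712° = +0.0025°.
1° along a meridian = πR/180 = 111195 m.
ΔN = Δφ × 111195 = 155.7 m; ΔE = Δλ × 111195 × cos(-42.3537°) = +0.0025 × 111195 × 0.739000 = 205.4 m.
Distance = √(ΔE² + ΔN²) = √(205.4² + 155.7²) = 257.8 m.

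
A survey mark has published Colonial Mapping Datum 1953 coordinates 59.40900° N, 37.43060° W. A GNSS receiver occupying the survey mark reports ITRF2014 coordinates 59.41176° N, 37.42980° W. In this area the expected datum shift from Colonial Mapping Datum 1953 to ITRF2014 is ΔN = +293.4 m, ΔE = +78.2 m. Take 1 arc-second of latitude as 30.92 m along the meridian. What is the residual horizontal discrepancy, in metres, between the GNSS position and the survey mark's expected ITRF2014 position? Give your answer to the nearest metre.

Observed coordinate differences: Δφ = +0.00276°, Δλ = +0.00080°.
Converting to metres (1° lat = 111312 m, cos φ = 0.508906): observed ΔN = 307.2 m, observed ΔE = 45.3 m.
Subtracting the expected shift leaves a residual of 307.2 − (293.4) = 13.8 m north and 45.3 − (78.2) = -32.9 m east.
Residual distance = √(13.8² + (-32.9)²) = 35.7 m.

36 m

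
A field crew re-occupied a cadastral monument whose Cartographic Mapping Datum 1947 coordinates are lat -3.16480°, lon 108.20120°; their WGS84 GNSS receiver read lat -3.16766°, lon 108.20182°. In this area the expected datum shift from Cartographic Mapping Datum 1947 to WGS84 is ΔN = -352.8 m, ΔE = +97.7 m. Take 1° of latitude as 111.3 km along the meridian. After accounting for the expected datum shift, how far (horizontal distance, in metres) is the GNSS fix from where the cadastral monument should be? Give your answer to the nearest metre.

Observed coordinate differences: Δφ = -0.00286°, Δλ = +0.00062°.
Converting to metres (1° lat = 111300 m, cos φ = 0.998475): observed ΔN = -318.3 m, observed ΔE = 68.9 m.
Subtracting the expected shift leaves a residual of -318.3 − (-352.8) = 34.5 m north and 68.9 − (97.7) = -28.8 m east.
Residual distance = √(34.5² + (-28.8)²) = 44.9 m.

45 m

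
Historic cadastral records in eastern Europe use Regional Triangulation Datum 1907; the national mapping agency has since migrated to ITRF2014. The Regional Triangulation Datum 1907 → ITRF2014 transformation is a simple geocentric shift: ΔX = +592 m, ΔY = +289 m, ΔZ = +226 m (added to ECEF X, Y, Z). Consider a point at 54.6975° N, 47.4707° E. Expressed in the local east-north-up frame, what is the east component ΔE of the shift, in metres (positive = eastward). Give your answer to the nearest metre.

At φ = 54.6975°, λ = 47.4707°: sin φ = 0.816112, cos φ = 0.577893, sin λ = 0.736932, cos λ = 0.675967.
ΔE = −sin λ·ΔX + cos λ·ΔY = −(0.736932)·(592) + (0.675967)·(289) = -240.91 m.

ΔE = -241 m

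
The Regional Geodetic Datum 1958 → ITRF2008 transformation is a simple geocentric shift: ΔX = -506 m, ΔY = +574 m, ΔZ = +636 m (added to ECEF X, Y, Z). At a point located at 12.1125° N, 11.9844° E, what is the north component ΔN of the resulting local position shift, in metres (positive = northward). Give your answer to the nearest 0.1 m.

ΔN = 700.7 m

At φ = 12.1125°, λ = 11.9844°: sin φ = 0.209832, cos φ = 0.977737, sin λ = 0.207645, cos λ = 0.978204.
ΔN = −sin φ cos λ·ΔX − sin φ sin λ·ΔY + cos φ·ΔZ = −(0.209832)(0.978204)(-506) − (0.209832)(0.207645)(574) + (0.977737)(636) = 700.69 m.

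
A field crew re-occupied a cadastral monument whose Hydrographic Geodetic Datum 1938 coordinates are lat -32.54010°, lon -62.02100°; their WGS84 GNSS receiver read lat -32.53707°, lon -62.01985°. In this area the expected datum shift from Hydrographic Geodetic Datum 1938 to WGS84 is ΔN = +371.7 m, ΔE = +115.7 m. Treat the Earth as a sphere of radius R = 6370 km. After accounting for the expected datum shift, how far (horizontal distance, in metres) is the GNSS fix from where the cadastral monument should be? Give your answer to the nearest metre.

Observed coordinate differences: Δφ = +0.00303°, Δλ = +0.00115°.
Converting to metres (1° lat = 111177 m, cos φ = 0.843015): observed ΔN = 336.9 m, observed ΔE = 107.8 m.
Subtracting the expected shift leaves a residual of 336.9 − (371.7) = -34.8 m north and 107.8 − (115.7) = -7.9 m east.
Residual distance = √((-34.8)² + (-7.9)²) = 35.7 m.

36 m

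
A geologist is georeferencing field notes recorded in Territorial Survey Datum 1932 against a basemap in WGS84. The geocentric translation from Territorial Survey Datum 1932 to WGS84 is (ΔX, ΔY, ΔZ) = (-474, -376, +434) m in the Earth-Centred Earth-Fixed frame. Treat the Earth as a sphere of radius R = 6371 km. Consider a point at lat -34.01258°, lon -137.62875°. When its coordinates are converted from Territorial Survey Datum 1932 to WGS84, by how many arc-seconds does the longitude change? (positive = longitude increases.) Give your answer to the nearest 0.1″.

Δλ = -1.6″

sin φ = -0.559375, cos φ = 0.828915, sin λ = -0.673932, cos λ = -0.738794.
East component: ΔE = −sin λ·ΔX + cos λ·ΔY = −(-0.673932)(-474) + (-0.738794)(-376) = -41.66 m.
1° of latitude spans πR/180 = 111195 m; at latitude φ, 1° of longitude spans that × cos φ = 92171.1 m, so Δλ = -41.66 / 92171.1 × 3600 = -1.627″.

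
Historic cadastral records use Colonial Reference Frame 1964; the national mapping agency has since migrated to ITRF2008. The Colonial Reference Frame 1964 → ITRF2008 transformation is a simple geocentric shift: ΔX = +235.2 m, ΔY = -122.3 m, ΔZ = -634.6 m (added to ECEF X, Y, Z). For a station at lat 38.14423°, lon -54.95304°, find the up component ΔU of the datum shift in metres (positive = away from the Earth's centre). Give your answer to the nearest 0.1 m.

At φ = 38.14423°, λ = -54.95304°: sin φ = 0.617643, cos φ = 0.786458, sin λ = -0.818682, cos λ = 0.574248.
ΔU = cos φ cos λ·ΔX + cos φ sin λ·ΔY + sin φ·ΔZ = (0.786458)(0.574248)(235.2) + (0.786458)(-0.818682)(-122.3) + (0.617643)(-634.6) = -206.99 m.

ΔU = -207.0 m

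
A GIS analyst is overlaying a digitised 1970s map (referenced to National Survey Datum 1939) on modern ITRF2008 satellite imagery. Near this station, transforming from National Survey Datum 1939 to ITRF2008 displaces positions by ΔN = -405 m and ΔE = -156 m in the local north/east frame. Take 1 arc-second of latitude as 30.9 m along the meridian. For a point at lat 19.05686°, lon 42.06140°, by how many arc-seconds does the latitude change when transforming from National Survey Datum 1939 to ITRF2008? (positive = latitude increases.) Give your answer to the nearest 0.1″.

1″ of latitude = 30.90 m, so Δφ = -405.0 / 30.90 = -13.107″.

Δφ = -13.1″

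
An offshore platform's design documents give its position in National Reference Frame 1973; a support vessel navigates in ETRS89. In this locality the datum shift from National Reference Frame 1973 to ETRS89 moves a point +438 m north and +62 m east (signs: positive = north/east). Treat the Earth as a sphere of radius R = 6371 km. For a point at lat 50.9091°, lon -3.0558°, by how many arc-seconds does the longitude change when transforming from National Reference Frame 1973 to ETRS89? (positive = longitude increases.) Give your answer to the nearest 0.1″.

At latitude 50.9091°, cos φ = 0.630553.
One radian of longitude at latitude φ spans R cos φ, so Δλ = ΔE / (R cos φ) = 62.0 / (6371000 × 0.630553) = 1.5433e-05 rad = 3.183″.

Δλ = 3.2″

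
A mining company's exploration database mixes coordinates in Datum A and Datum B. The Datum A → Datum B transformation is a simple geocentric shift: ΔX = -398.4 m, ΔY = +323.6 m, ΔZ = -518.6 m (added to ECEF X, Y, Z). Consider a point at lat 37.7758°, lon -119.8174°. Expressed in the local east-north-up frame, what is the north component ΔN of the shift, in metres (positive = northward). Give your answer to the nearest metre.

ΔN = -359 m

At φ = 37.7758°, λ = -119.8174°: sin φ = 0.612573, cos φ = 0.790414, sin λ = -0.867614, cos λ = -0.497237.
ΔN = −sin φ cos λ·ΔX − sin φ sin λ·ΔY + cos φ·ΔZ = −(0.612573)(-0.497237)(-398.4) − (0.612573)(-0.867614)(323.6) + (0.790414)(-518.6) = -359.27 m.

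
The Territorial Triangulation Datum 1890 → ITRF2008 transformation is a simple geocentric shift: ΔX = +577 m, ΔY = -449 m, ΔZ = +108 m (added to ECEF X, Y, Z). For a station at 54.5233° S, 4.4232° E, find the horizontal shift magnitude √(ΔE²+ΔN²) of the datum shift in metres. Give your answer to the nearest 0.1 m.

703.7 m

At φ = -54.5233°, λ = 4.4232°: sin φ = -0.814352, cos φ = 0.580372, sin λ = 0.077123, cos λ = 0.997022.
ΔE = −sin λ·ΔX + cos λ·ΔY = −(0.077123)·(577) + (0.997022)·(-449) = -492.16 m.
ΔN = −sin φ cos λ·ΔX − sin φ sin λ·ΔY + cos φ·ΔZ = −(-0.814352)(0.997022)(577) − (-0.814352)(0.077123)(-449) + (0.580372)(108) = 502.96 m.
Horizontal magnitude = √(ΔE² + ΔN²) = √((-492.16)² + 502.96²) = 703.70 m.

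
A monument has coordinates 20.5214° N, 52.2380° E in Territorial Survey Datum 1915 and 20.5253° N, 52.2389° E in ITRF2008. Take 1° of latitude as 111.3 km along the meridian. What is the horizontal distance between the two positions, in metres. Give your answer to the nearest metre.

444 m

Δφ = 20.5253° − 20.5214° = +0.0039°; Δλ = 52.2389° − 52.2380° = +0.0009°.
ΔN = Δφ × 111300 = 434.1 m; ΔE = Δλ × 111300 × cos(20.5214°) = +0.0009 × 111300 × 0.936541 = 93.8 m.
Distance = √(ΔE² + ΔN²) = √(93.8² + 434.1²) = 444.1 m.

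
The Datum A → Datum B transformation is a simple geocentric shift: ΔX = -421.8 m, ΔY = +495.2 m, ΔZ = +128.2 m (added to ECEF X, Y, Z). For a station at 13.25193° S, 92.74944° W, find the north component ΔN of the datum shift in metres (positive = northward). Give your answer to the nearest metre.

At φ = -13.25193°, λ = -92.74944°: sin φ = -0.229233, cos φ = 0.973372, sin λ = -0.998849, cos λ = -0.047968.
ΔN = −sin φ cos λ·ΔX − sin φ sin λ·ΔY + cos φ·ΔZ = −(-0.229233)(-0.047968)(-421.8) − (-0.229233)(-0.998849)(495.2) + (0.973372)(128.2) = 16.04 m.

ΔN = 16 m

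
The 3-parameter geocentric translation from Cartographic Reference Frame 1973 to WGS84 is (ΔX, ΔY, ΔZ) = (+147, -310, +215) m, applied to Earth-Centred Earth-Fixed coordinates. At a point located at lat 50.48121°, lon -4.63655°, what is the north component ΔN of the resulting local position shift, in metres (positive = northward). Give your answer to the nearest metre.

ΔN = 4 m

The local north axis is (−sin φ cos λ, −sin φ sin λ, cos φ), giving ΔN = -113.027 − 19.331 + 136.811 = 4.45 m.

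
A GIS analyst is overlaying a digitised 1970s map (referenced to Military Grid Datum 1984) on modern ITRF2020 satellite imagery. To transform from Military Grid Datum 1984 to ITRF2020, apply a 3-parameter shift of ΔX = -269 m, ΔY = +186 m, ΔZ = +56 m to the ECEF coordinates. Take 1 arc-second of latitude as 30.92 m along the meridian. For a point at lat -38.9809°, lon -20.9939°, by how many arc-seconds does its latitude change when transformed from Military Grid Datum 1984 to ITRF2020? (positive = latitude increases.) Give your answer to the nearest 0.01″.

Δφ = -5.06″

sin φ = -0.629061, cos φ = 0.777356, sin λ = -0.358269, cos λ = 0.933619.
North component: ΔN = −sin φ cos λ·ΔX − sin φ sin λ·ΔY + cos φ·ΔZ = −(-0.629061)(0.933619)(-269) − (-0.629061)(-0.358269)(186) + (0.777356)(56) = -156.37 m.
1° of latitude spans 3600 × 30.92 = 111312 m, so Δφ = -156.37 / 111312 × 3600 = -5.057″.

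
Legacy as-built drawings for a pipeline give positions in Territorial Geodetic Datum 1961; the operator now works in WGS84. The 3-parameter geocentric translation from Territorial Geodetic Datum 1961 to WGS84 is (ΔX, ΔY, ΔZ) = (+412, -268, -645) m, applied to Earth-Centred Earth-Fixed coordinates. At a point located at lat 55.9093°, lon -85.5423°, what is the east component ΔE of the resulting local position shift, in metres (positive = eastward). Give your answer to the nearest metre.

ΔE = 390 m

The local east axis at (φ, λ) is (−sin λ, cos λ, 0), so ΔE = −sin(-85.5423°)·412 + cos(-85.5423°)·(-268) = 389.92 m.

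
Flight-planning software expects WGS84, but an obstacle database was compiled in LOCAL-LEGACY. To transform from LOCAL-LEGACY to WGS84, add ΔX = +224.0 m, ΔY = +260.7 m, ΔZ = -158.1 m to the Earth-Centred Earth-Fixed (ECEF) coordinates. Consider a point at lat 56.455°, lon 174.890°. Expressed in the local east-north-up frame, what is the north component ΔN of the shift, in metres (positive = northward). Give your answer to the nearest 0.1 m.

ΔN = 79.2 m

At φ = 56.455°, λ = 174.890°: sin φ = 0.833452, cos φ = 0.552592, sin λ = 0.089068, cos λ = -0.996026.
ΔN = −sin φ cos λ·ΔX − sin φ sin λ·ΔY + cos φ·ΔZ = −(0.833452)(-0.996026)(224.0) − (0.833452)(0.089068)(260.7) + (0.552592)(-158.1) = 79.23 m.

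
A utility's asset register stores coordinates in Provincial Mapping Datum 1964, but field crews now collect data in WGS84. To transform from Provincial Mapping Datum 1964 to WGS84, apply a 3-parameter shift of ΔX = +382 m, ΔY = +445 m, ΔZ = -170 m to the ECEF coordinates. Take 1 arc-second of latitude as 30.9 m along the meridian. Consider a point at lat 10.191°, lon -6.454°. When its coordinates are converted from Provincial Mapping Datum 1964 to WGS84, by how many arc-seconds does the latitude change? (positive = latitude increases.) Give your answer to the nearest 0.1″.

Δφ = -7.3″

sin φ = 0.176930, cos φ = 0.984223, sin λ = -0.112405, cos λ = 0.993662.
North component: ΔN = −sin φ cos λ·ΔX − sin φ sin λ·ΔY + cos φ·ΔZ = −(0.176930)(0.993662)(382) − (0.176930)(-0.112405)(445) + (0.984223)(-170) = -225.63 m.
1° of latitude spans 3600 × 30.90 = 111240 m, so Δφ = -225.63 / 111240 × 3600 = -7.302″.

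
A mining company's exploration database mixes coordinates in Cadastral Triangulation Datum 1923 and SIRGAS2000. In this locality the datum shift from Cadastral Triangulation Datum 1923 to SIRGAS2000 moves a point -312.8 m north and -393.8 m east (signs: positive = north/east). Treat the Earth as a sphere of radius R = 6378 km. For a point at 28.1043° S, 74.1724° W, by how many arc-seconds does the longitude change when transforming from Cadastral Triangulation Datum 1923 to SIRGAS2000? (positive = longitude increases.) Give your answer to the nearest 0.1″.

At latitude -28.1043°, cos φ = 0.882092.
One radian of longitude at latitude φ spans R cos φ, so Δλ = ΔE / (R cos φ) = -393.8 / (6378000 × 0.882092) = -6.9997e-05 rad = -14.438″.

Δλ = -14.4″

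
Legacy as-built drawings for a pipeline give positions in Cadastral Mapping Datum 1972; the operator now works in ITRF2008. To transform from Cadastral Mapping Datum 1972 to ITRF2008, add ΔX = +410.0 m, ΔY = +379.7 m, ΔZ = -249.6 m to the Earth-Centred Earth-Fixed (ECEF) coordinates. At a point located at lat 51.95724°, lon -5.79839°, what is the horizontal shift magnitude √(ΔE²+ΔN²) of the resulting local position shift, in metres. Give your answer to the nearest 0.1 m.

The local east axis at (φ, λ) is (−sin λ, cos λ, 0), so ΔE = −sin(-5.79839°)·410.0 + cos(-5.79839°)·379.7 = 419.18 m.
The local north axis is (−sin φ cos λ, −sin φ sin λ, cos φ), giving ΔN = -321.244 + 30.211 − 153.816 = -444.85 m.
Horizontal magnitude = √(ΔE² + ΔN²) = √(419.18² + (-444.85)²) = 611.23 m.

611.2 m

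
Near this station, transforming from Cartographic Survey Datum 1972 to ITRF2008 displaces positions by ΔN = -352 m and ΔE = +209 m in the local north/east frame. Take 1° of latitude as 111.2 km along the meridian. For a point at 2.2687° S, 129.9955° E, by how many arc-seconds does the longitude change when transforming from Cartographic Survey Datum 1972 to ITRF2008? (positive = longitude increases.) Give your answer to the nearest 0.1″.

At latitude -2.2687°, cos φ = 0.999216.
1° of longitude at this latitude = 111.2 × cos φ = 111.11 km, so Δλ = 209.0 / 111112.8 = 0.0018810° = 6.771″.

Δλ = 6.8″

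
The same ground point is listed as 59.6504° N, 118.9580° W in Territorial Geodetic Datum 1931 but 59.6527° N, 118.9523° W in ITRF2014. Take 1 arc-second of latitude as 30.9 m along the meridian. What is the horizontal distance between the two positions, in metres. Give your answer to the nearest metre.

Δφ = 59.6527° − 59.6504° = +0.0023°; Δλ = -118.9523° − -118.9580° = +0.0057°.
1° of latitude = 3600 × 30.90 = 111240 m.
ΔN = Δφ × 111240 = 255.9 m; ΔE = Δλ × 111240 × cos(59.6504°) = +0.0057 × 111240 × 0.505275 = 320.4 m.
Distance = √(ΔE² + ΔN²) = √(320.4² + 255.9²) = 410.0 m.

410 m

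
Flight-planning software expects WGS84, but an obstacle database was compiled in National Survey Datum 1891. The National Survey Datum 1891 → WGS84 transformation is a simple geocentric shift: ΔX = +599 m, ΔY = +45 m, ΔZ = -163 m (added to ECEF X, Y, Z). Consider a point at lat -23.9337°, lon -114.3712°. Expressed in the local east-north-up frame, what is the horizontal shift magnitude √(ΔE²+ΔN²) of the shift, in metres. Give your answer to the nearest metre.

The local east axis at (φ, λ) is (−sin λ, cos λ, 0), so ΔE = −sin(-114.3712°)·599 + cos(-114.3712°)·45 = 527.05 m.
The local north axis is (−sin φ cos λ, −sin φ sin λ, cos φ), giving ΔN = -100.274 − 16.629 − 148.985 = -265.89 m.
Horizontal magnitude = √(ΔE² + ΔN²) = √(527.05² + (-265.89)²) = 590.32 m.

590 m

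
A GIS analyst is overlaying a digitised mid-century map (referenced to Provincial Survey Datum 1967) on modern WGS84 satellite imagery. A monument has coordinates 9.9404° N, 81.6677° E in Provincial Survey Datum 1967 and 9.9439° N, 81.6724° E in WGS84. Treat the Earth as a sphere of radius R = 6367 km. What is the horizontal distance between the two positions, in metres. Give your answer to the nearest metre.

645 m

Δφ = 9.9439° − 9.9404° = +0.0035°; Δλ = 81.6724° − 81.6677° = +0.0047°.
1° along a meridian = πR/180 = 111125 m.
ΔN = Δφ × 111125 = 388.9 m; ΔE = Δλ × 111125 × cos(9.9404°) = +0.0047 × 111125 × 0.984988 = 514.4 m.
Distance = √(ΔE² + ΔN²) = √(514.4² + 388.9²) = 644.9 m.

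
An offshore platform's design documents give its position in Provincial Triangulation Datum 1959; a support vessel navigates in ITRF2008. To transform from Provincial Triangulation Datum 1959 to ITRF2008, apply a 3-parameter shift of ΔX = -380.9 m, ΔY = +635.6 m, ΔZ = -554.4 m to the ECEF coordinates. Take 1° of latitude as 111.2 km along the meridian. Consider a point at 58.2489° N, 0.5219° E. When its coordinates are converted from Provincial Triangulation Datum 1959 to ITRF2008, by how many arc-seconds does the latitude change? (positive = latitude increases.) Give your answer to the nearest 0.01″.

Δφ = 0.88″

sin φ = 0.850342, cos φ = 0.526230, sin λ = 0.009109, cos λ = 0.999959.
North component: ΔN = −sin φ cos λ·ΔX − sin φ sin λ·ΔY + cos φ·ΔZ = −(0.850342)(0.999959)(-380.9) − (0.850342)(0.009109)(635.6) + (0.526230)(-554.4) = 27.22 m.
1° of latitude spans 111200 m, so Δφ = 27.22 / 111200 × 3600 = 0.881″.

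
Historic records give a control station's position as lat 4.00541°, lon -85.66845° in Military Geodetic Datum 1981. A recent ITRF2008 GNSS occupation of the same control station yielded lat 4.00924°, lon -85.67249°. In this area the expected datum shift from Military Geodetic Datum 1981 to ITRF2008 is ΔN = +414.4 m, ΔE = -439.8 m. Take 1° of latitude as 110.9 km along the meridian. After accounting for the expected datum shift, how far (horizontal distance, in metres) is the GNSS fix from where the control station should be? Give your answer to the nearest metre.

13 m

Observed coordinate differences: Δφ = +0.00383°, Δλ = -0.00404°.
Converting to metres (1° lat = 110900 m, cos φ = 0.997557): observed ΔN = 424.7 m, observed ΔE = -446.9 m.
Subtracting the expected shift leaves a residual of 424.7 − (414.4) = 10.3 m north and -446.9 − (-439.8) = -7.1 m east.
Residual distance = √(10.3² + (-7.1)²) = 12.6 m.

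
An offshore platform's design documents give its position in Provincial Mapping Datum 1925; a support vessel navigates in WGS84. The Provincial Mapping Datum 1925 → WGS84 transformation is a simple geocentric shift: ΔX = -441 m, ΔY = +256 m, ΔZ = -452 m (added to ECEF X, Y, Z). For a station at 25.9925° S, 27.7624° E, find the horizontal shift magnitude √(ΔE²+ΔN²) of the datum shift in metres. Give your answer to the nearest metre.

At φ = -25.9925°, λ = 27.7624°: sin φ = -0.438253, cos φ = 0.898851, sin λ = 0.465806, cos λ = 0.884887.
ΔE = −sin λ·ΔX + cos λ·ΔY = −(0.465806)·(-441) + (0.884887)·(256) = 431.95 m.
ΔN = −sin φ cos λ·ΔX − sin φ sin λ·ΔY + cos φ·ΔZ = −(-0.438253)(0.884887)(-441) − (-0.438253)(0.465806)(256) + (0.898851)(-452) = -525.04 m.
Horizontal magnitude = √(ΔE² + ΔN²) = √(431.95² + (-525.04)²) = 679.89 m.

680 m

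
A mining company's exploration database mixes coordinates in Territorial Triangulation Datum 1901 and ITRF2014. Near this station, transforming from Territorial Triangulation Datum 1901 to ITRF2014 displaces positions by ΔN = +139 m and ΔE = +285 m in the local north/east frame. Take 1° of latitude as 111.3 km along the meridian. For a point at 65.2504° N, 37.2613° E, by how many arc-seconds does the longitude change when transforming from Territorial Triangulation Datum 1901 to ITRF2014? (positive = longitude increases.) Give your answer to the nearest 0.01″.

At latitude 65.2504°, cos φ = 0.418653.
1° of longitude at this latitude = 111.3 × cos φ = 46.60 km, so Δλ = 285.0 / 46596.1 = 0.0061164° = 22.019″.

Δλ = 22.02″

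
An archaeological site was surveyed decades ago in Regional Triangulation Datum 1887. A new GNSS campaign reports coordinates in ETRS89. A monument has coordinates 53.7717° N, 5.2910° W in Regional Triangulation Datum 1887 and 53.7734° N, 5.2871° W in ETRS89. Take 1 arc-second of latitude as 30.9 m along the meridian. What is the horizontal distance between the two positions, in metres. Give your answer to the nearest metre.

Δφ = 53.7734° − 53.7717° = +0.0017°; Δλ = -5.2871° − -5.2910° = +0.0039°.
1° of latitude = 3600 × 30.90 = 111240 m.
ΔN = Δφ × 111240 = 189.1 m; ΔE = Δλ × 111240 × cos(53.7717°) = +0.0039 × 111240 × 0.591004 = 256.4 m.
Distance = √(ΔE² + ΔN²) = √(256.4² + 189.1²) = 318.6 m.

319 m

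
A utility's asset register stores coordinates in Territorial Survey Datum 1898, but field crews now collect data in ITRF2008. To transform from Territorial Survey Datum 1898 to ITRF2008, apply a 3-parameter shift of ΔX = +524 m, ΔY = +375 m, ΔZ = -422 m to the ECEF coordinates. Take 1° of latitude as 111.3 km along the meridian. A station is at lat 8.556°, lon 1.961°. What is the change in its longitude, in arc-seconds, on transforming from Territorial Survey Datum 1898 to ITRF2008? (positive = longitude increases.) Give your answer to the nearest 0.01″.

sin φ = 0.148776, cos φ = 0.988871, sin λ = 0.034219, cos λ = 0.999414.
East component: ΔE = −sin λ·ΔX + cos λ·ΔY = −(0.034219)(524) + (0.999414)(375) = 356.85 m.
1° of latitude spans 111300 m; at latitude φ, 1° of longitude spans that × cos φ = 110061.3 m, so Δλ = 356.85 / 110061.3 × 3600 = 11.672″.

Δλ = 11.67″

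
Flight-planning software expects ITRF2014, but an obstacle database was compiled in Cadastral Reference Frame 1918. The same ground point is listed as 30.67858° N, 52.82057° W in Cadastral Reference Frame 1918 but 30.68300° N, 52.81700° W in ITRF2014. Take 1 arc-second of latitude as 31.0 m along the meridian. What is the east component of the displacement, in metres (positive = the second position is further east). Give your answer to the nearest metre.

Δφ = 30.68300° − 30.67858° = +0.00442°; Δλ = -52.81700° − -52.82057° = +0.00357°.
1° of latitude = 3600 × 31.00 = 111600 m.
ΔN = Δφ × 111600 = 493.3 m; ΔE = Δλ × 111600 × cos(30.67858°) = +0.00357 × 111600 × 0.860043 = 342.7 m.

ΔE = 343 m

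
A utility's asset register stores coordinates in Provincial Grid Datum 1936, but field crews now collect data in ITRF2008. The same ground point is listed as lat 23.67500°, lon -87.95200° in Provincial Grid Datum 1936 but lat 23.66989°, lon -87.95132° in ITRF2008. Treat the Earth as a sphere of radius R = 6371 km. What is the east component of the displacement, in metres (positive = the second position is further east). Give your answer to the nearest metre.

Δφ = 23.66989° − 23.67500° = -0.00511°; Δλ = -87.95132° − -87.95200° = +0.00068°.
1° along a meridian = πR/180 = 111195 m.
ΔN = Δφ × 111195 = -568.2 m; ΔE = Δλ × 111195 × cos(23.67500°) = +0.00068 × 111195 × 0.915838 = 69.2 m.

ΔE = 69 m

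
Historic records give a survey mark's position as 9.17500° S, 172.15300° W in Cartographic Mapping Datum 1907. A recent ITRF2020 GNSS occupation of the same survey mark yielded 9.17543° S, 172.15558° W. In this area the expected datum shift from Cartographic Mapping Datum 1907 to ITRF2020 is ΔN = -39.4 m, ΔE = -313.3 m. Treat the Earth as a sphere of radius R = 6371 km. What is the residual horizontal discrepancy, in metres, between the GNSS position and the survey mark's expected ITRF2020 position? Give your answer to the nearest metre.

Observed coordinate differences: Δφ = -0.00043°, Δλ = -0.00258°.
Converting to metres (1° lat = 111195 m, cos φ = 0.987206): observed ΔN = -47.8 m, observed ΔE = -283.2 m.
Subtracting the expected shift leaves a residual of -47.8 − (-39.4) = -8.4 m north and -283.2 − (-313.3) = 30.1 m east.
Residual distance = √((-8.4)² + 30.1²) = 31.2 m.

31 m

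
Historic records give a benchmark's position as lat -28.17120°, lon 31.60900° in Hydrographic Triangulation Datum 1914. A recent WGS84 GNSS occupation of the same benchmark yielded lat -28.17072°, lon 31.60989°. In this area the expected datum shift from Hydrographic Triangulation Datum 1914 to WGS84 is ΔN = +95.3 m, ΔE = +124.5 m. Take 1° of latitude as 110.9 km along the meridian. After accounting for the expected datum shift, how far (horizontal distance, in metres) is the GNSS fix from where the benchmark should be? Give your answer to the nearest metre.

Observed coordinate differences: Δφ = +0.00048°, Δλ = +0.00089°.
Converting to metres (1° lat = 110900 m, cos φ = 0.881541): observed ΔN = 53.2 m, observed ΔE = 87.0 m.
Subtracting the expected shift leaves a residual of 53.2 − (95.3) = -42.1 m north and 87.0 − (124.5) = -37.5 m east.
Residual distance = √((-42.1)² + (-37.5)²) = 56.3 m.

56 m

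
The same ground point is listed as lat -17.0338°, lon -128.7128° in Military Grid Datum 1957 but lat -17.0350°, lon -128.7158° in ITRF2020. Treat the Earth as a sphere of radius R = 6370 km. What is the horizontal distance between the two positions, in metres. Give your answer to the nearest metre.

Δφ = -17.0350° − -17.0338° = -0.0012°; Δλ = -128.7158° − -128.7128° = -0.0030°.
1° along a meridian = πR/180 = 111177 m.
ΔN = Δφ × 111177 = -133.4 m; ΔE = Δλ × 111177 × cos(-17.0338°) = -0.0030 × 111177 × 0.956132 = -318.9 m.
Distance = √(ΔE² + ΔN²) = √((-318.9)² + (-133.4)²) = 345.7 m.

346 m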